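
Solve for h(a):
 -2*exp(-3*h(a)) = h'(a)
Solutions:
 h(a) = log(C1 - 6*a)/3
 h(a) = log((-3^(1/3) - 3^(5/6)*I)*(C1 - 2*a)^(1/3)/2)
 h(a) = log((-3^(1/3) + 3^(5/6)*I)*(C1 - 2*a)^(1/3)/2)


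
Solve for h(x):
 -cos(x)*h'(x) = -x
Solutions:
 h(x) = C1 + Integral(x/cos(x), x)


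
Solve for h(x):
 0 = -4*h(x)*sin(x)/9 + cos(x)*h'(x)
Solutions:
 h(x) = C1/cos(x)^(4/9)


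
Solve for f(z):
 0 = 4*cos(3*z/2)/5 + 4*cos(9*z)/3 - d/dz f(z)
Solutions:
 f(z) = C1 + 8*sin(3*z/2)/15 + 4*sin(9*z)/27


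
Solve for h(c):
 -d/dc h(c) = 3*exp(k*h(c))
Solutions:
 h(c) = Piecewise((log(1/(C1*k + 3*c*k))/k, Ne(k, 0)), (nan, True))
 h(c) = Piecewise((C1 - 3*c, Eq(k, 0)), (nan, True))


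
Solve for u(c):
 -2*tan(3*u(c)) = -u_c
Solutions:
 u(c) = -asin(C1*exp(6*c))/3 + pi/3
 u(c) = asin(C1*exp(6*c))/3


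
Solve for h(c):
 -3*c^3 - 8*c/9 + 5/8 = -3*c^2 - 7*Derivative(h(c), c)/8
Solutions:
 h(c) = C1 + 6*c^4/7 - 8*c^3/7 + 32*c^2/63 - 5*c/7


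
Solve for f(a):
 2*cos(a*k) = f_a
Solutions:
 f(a) = C1 + 2*sin(a*k)/k


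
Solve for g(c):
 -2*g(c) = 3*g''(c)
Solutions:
 g(c) = C1*sin(sqrt(6)*c/3) + C2*cos(sqrt(6)*c/3)


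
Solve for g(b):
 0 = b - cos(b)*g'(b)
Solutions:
 g(b) = C1 + Integral(b/cos(b), b)


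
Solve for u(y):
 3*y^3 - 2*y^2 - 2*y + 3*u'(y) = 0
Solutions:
 u(y) = C1 - y^4/4 + 2*y^3/9 + y^2/3


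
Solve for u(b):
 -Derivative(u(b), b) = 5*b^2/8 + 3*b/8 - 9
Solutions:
 u(b) = C1 - 5*b^3/24 - 3*b^2/16 + 9*b


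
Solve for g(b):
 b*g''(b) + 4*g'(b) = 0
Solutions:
 g(b) = C1 + C2/b^3


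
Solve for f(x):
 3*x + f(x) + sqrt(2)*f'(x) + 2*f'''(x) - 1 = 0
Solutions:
 f(x) = C1*exp(x*(-2*2^(1/6)*3^(2/3)/(9 + 2*sqrt(3)*sqrt(sqrt(2) + 27/4))^(1/3) + 6^(1/3)*(9 + 2*sqrt(3)*sqrt(sqrt(2) + 27/4))^(1/3))/12)*sin(sqrt(3)*x*(6*2^(1/6)/(27 + 2*sqrt(27*sqrt(2) + 729/4))^(1/3) + 2^(1/3)*(27 + 2*sqrt(27*sqrt(2) + 729/4))^(1/3))/12) + C2*exp(x*(-2*2^(1/6)*3^(2/3)/(9 + 2*sqrt(3)*sqrt(sqrt(2) + 27/4))^(1/3) + 6^(1/3)*(9 + 2*sqrt(3)*sqrt(sqrt(2) + 27/4))^(1/3))/12)*cos(sqrt(3)*x*(6*2^(1/6)/(27 + 2*sqrt(27*sqrt(2) + 729/4))^(1/3) + 2^(1/3)*(27 + 2*sqrt(27*sqrt(2) + 729/4))^(1/3))/12) + C3*exp(-x*(-2*2^(1/6)*3^(2/3)/(9 + 2*sqrt(3)*sqrt(sqrt(2) + 27/4))^(1/3) + 6^(1/3)*(9 + 2*sqrt(3)*sqrt(sqrt(2) + 27/4))^(1/3))/6) - 3*x + 1 + 3*sqrt(2)


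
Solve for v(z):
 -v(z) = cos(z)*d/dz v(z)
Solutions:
 v(z) = C1*sqrt(sin(z) - 1)/sqrt(sin(z) + 1)


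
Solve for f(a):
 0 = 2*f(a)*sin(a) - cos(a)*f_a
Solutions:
 f(a) = C1/cos(a)^2


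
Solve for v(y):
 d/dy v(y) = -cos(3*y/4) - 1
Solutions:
 v(y) = C1 - y - 4*sin(3*y/4)/3


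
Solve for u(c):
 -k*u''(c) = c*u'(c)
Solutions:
 u(c) = C1 + C2*sqrt(k)*erf(sqrt(2)*c*sqrt(1/k)/2)


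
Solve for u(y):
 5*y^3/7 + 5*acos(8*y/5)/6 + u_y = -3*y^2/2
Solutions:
 u(y) = C1 - 5*y^4/28 - y^3/2 - 5*y*acos(8*y/5)/6 + 5*sqrt(25 - 64*y^2)/48


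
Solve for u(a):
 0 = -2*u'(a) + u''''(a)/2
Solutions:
 u(a) = C1 + C4*exp(2^(2/3)*a) + (C2*sin(2^(2/3)*sqrt(3)*a/2) + C3*cos(2^(2/3)*sqrt(3)*a/2))*exp(-2^(2/3)*a/2)


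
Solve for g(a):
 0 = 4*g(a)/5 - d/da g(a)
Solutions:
 g(a) = C1*exp(4*a/5)


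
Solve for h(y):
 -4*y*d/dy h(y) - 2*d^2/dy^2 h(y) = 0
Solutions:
 h(y) = C1 + C2*erf(y)


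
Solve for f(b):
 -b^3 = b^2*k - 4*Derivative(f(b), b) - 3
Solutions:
 f(b) = C1 + b^4/16 + b^3*k/12 - 3*b/4


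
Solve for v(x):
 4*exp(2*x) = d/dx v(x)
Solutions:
 v(x) = C1 + 2*exp(2*x)


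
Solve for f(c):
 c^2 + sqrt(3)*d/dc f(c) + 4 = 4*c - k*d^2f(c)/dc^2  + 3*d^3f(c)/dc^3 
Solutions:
 f(c) = C1 + C2*exp(c*(k - sqrt(k^2 + 12*sqrt(3)))/6) + C3*exp(c*(k + sqrt(k^2 + 12*sqrt(3)))/6) - sqrt(3)*c^3/9 + c^2*k/3 + 2*sqrt(3)*c^2/3 - 2*sqrt(3)*c*k^2/9 - 4*c*k/3 - 4*sqrt(3)*c/3 - 2*c


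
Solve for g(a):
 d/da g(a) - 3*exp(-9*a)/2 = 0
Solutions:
 g(a) = C1 - exp(-9*a)/6


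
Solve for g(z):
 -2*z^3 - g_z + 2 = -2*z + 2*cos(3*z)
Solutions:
 g(z) = C1 - z^4/2 + z^2 + 2*z - 2*sin(3*z)/3


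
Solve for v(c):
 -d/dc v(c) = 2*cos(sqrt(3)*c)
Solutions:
 v(c) = C1 - 2*sqrt(3)*sin(sqrt(3)*c)/3


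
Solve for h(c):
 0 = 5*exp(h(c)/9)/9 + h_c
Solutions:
 h(c) = 9*log(1/(C1 + 5*c)) + 36*log(3)


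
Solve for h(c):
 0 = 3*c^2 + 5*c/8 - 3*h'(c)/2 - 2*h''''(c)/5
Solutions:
 h(c) = C1 + C4*exp(-30^(1/3)*c/2) + 2*c^3/3 + 5*c^2/24 + (C2*sin(10^(1/3)*3^(5/6)*c/4) + C3*cos(10^(1/3)*3^(5/6)*c/4))*exp(30^(1/3)*c/4)


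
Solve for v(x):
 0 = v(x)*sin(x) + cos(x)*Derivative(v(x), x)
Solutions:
 v(x) = C1*cos(x)


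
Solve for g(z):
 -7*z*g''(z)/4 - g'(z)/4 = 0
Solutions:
 g(z) = C1 + C2*z^(6/7)


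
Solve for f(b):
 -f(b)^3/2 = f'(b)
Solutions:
 f(b) = -sqrt(-1/(C1 - b))
 f(b) = sqrt(-1/(C1 - b))


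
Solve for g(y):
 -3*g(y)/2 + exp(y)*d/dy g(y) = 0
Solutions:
 g(y) = C1*exp(-3*exp(-y)/2)


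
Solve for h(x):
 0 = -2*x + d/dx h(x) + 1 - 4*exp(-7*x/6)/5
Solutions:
 h(x) = C1 + x^2 - x - 24*exp(-7*x/6)/35


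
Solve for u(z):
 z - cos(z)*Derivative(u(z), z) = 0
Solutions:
 u(z) = C1 + Integral(z/cos(z), z)


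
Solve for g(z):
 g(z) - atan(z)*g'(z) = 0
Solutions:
 g(z) = C1*exp(Integral(1/atan(z), z))


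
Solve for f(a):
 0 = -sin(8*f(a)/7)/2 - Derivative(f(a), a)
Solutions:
 a/2 + 7*log(cos(8*f(a)/7) - 1)/16 - 7*log(cos(8*f(a)/7) + 1)/16 = C1


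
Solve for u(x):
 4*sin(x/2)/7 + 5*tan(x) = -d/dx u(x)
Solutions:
 u(x) = C1 + 5*log(cos(x)) + 8*cos(x/2)/7


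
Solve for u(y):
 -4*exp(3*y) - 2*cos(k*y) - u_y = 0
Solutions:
 u(y) = C1 - 4*exp(3*y)/3 - 2*sin(k*y)/k


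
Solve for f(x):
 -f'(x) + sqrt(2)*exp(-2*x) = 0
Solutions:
 f(x) = C1 - sqrt(2)*exp(-2*x)/2


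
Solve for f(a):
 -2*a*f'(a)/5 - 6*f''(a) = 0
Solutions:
 f(a) = C1 + C2*erf(sqrt(30)*a/30)


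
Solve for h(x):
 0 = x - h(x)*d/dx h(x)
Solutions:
 h(x) = -sqrt(C1 + x^2)
 h(x) = sqrt(C1 + x^2)


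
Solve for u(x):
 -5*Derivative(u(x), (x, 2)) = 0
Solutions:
 u(x) = C1 + C2*x


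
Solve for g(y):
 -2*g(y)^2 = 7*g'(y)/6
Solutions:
 g(y) = 7/(C1 + 12*y)


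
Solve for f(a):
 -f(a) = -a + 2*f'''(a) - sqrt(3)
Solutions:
 f(a) = C3*exp(-2^(2/3)*a/2) + a + (C1*sin(2^(2/3)*sqrt(3)*a/4) + C2*cos(2^(2/3)*sqrt(3)*a/4))*exp(2^(2/3)*a/4) + sqrt(3)


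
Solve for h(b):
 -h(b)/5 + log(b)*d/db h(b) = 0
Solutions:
 h(b) = C1*exp(li(b)/5)


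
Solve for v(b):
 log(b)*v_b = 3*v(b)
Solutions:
 v(b) = C1*exp(3*li(b))


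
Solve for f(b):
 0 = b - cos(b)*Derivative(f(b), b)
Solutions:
 f(b) = C1 + Integral(b/cos(b), b)


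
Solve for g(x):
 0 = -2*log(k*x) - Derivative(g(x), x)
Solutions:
 g(x) = C1 - 2*x*log(k*x) + 2*x


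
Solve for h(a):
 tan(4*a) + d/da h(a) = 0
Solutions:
 h(a) = C1 + log(cos(4*a))/4


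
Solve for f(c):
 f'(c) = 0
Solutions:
 f(c) = C1


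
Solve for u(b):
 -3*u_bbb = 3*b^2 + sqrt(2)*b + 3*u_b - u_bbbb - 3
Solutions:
 u(b) = C1 + C2*exp(b*(-2^(2/3)*(sqrt(21) + 5)^(1/3)/4 - 2^(1/3)/(2*(sqrt(21) + 5)^(1/3)) + 1))*sin(2^(1/3)*sqrt(3)*b*(-2^(1/3)*(sqrt(21) + 5)^(1/3) + 2/(sqrt(21) + 5)^(1/3))/4) + C3*exp(b*(-2^(2/3)*(sqrt(21) + 5)^(1/3)/4 - 2^(1/3)/(2*(sqrt(21) + 5)^(1/3)) + 1))*cos(2^(1/3)*sqrt(3)*b*(-2^(1/3)*(sqrt(21) + 5)^(1/3) + 2/(sqrt(21) + 5)^(1/3))/4) + C4*exp(b*(2^(1/3)/(sqrt(21) + 5)^(1/3) + 1 + 2^(2/3)*(sqrt(21) + 5)^(1/3)/2)) - b^3/3 - sqrt(2)*b^2/6 + 3*b


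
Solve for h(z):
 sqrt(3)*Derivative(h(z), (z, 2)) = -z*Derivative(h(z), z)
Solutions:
 h(z) = C1 + C2*erf(sqrt(2)*3^(3/4)*z/6)


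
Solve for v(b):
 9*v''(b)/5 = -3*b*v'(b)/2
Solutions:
 v(b) = C1 + C2*erf(sqrt(15)*b/6)


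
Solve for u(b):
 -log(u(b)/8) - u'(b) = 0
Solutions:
 -Integral(1/(-log(_y) + 3*log(2)), (_y, u(b))) = C1 - b


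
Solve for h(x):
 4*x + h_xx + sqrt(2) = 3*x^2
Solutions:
 h(x) = C1 + C2*x + x^4/4 - 2*x^3/3 - sqrt(2)*x^2/2


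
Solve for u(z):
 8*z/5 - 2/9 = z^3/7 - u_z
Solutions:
 u(z) = C1 + z^4/28 - 4*z^2/5 + 2*z/9


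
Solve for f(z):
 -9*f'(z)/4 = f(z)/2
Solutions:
 f(z) = C1*exp(-2*z/9)


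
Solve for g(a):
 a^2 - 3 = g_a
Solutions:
 g(a) = C1 + a^3/3 - 3*a


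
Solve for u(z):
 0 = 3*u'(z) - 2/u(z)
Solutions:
 u(z) = -sqrt(C1 + 12*z)/3
 u(z) = sqrt(C1 + 12*z)/3


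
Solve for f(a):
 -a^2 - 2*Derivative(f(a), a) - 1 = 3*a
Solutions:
 f(a) = C1 - a^3/6 - 3*a^2/4 - a/2


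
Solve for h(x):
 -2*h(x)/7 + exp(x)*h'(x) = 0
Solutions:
 h(x) = C1*exp(-2*exp(-x)/7)


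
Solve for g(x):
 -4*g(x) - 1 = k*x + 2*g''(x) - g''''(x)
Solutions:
 g(x) = C1*exp(-x*sqrt(1 + sqrt(5))) + C2*exp(x*sqrt(1 + sqrt(5))) + C3*sin(x*sqrt(-1 + sqrt(5))) + C4*cos(x*sqrt(-1 + sqrt(5))) - k*x/4 - 1/4


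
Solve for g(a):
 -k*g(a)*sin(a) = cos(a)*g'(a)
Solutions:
 g(a) = C1*exp(k*log(cos(a)))


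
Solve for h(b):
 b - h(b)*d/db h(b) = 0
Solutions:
 h(b) = -sqrt(C1 + b^2)
 h(b) = sqrt(C1 + b^2)


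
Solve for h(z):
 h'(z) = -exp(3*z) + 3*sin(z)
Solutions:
 h(z) = C1 - exp(3*z)/3 - 3*cos(z)


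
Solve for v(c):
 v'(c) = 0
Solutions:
 v(c) = C1


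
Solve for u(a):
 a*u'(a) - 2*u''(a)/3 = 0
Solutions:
 u(a) = C1 + C2*erfi(sqrt(3)*a/2)


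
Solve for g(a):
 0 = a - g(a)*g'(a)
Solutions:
 g(a) = -sqrt(C1 + a^2)
 g(a) = sqrt(C1 + a^2)


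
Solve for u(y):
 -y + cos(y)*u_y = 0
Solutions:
 u(y) = C1 + Integral(y/cos(y), y)


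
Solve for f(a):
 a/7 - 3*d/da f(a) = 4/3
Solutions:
 f(a) = C1 + a^2/42 - 4*a/9


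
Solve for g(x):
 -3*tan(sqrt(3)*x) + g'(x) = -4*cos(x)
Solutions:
 g(x) = C1 - sqrt(3)*log(cos(sqrt(3)*x)) - 4*sin(x)


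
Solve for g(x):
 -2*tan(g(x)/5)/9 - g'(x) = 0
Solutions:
 g(x) = -5*asin(C1*exp(-2*x/45)) + 5*pi
 g(x) = 5*asin(C1*exp(-2*x/45))


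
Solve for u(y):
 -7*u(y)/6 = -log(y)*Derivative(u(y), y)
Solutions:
 u(y) = C1*exp(7*li(y)/6)


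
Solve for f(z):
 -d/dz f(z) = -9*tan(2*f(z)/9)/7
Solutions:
 f(z) = -9*asin(C1*exp(2*z/7))/2 + 9*pi/2
 f(z) = 9*asin(C1*exp(2*z/7))/2


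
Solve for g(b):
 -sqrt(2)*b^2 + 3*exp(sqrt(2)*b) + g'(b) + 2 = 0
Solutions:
 g(b) = C1 + sqrt(2)*b^3/3 - 2*b - 3*sqrt(2)*exp(sqrt(2)*b)/2


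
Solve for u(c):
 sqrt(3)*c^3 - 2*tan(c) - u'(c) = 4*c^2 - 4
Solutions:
 u(c) = C1 + sqrt(3)*c^4/4 - 4*c^3/3 + 4*c + 2*log(cos(c))


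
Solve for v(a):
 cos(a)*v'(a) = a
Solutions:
 v(a) = C1 + Integral(a/cos(a), a)


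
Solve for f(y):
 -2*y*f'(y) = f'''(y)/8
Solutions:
 f(y) = C1 + Integral(C2*airyai(-2*2^(1/3)*y) + C3*airybi(-2*2^(1/3)*y), y)


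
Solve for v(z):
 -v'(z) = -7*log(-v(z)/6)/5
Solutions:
 -5*Integral(1/(log(-_y) - log(6)), (_y, v(z)))/7 = C1 - z


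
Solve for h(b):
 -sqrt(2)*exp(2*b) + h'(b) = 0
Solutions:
 h(b) = C1 + sqrt(2)*exp(2*b)/2


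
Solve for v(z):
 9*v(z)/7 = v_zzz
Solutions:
 v(z) = C3*exp(21^(2/3)*z/7) + (C1*sin(3*3^(1/6)*7^(2/3)*z/14) + C2*cos(3*3^(1/6)*7^(2/3)*z/14))*exp(-21^(2/3)*z/14)


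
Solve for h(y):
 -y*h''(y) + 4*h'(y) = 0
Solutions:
 h(y) = C1 + C2*y^5


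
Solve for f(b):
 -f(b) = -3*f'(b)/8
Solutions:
 f(b) = C1*exp(8*b/3)


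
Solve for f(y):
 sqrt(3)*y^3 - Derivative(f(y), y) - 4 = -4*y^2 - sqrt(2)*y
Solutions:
 f(y) = C1 + sqrt(3)*y^4/4 + 4*y^3/3 + sqrt(2)*y^2/2 - 4*y


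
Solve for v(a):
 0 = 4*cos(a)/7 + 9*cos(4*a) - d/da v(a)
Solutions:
 v(a) = C1 + 4*sin(a)/7 + 9*sin(4*a)/4


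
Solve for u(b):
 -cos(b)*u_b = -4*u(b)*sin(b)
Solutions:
 u(b) = C1/cos(b)^4


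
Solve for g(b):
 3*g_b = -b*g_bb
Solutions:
 g(b) = C1 + C2/b^2


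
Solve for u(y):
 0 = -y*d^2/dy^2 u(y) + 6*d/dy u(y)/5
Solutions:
 u(y) = C1 + C2*y^(11/5)


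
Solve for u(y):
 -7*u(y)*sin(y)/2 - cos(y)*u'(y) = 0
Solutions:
 u(y) = C1*cos(y)^(7/2)


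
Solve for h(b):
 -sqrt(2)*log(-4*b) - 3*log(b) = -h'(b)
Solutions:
 h(b) = C1 + b*(sqrt(2) + 3)*log(b) + b*(-3 - sqrt(2) + 2*sqrt(2)*log(2) + sqrt(2)*I*pi)


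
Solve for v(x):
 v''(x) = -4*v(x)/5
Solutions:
 v(x) = C1*sin(2*sqrt(5)*x/5) + C2*cos(2*sqrt(5)*x/5)


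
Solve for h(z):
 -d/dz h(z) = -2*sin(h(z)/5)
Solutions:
 -2*z + 5*log(cos(h(z)/5) - 1)/2 - 5*log(cos(h(z)/5) + 1)/2 = C1


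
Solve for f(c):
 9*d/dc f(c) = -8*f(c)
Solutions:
 f(c) = C1*exp(-8*c/9)


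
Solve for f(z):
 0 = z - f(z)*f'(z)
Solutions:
 f(z) = -sqrt(C1 + z^2)
 f(z) = sqrt(C1 + z^2)


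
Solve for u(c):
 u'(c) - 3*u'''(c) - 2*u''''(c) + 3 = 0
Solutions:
 u(c) = C1 + C4*exp(c/2) - 3*c + (C2 + C3*c)*exp(-c)


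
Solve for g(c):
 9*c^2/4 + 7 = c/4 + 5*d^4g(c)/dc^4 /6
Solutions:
 g(c) = C1 + C2*c + C3*c^2 + C4*c^3 + 3*c^6/400 - c^5/400 + 7*c^4/20


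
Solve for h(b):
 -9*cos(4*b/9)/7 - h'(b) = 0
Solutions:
 h(b) = C1 - 81*sin(4*b/9)/28


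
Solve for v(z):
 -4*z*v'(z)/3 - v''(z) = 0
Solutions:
 v(z) = C1 + C2*erf(sqrt(6)*z/3)


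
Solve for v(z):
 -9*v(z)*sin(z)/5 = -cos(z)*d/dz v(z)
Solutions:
 v(z) = C1/cos(z)^(9/5)


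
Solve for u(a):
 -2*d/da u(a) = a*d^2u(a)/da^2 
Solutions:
 u(a) = C1 + C2/a


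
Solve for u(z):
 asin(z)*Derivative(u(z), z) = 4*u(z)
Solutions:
 u(z) = C1*exp(4*Integral(1/asin(z), z))


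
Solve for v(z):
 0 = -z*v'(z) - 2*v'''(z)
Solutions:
 v(z) = C1 + Integral(C2*airyai(-2^(2/3)*z/2) + C3*airybi(-2^(2/3)*z/2), z)


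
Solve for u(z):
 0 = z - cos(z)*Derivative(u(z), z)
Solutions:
 u(z) = C1 + Integral(z/cos(z), z)


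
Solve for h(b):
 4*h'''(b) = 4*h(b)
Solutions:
 h(b) = C3*exp(b) + (C1*sin(sqrt(3)*b/2) + C2*cos(sqrt(3)*b/2))*exp(-b/2)


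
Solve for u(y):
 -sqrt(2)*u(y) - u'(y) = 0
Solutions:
 u(y) = C1*exp(-sqrt(2)*y)


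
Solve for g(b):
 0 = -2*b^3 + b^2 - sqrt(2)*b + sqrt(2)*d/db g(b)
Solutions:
 g(b) = C1 + sqrt(2)*b^4/4 - sqrt(2)*b^3/6 + b^2/2


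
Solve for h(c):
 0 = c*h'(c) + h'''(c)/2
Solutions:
 h(c) = C1 + Integral(C2*airyai(-2^(1/3)*c) + C3*airybi(-2^(1/3)*c), c)


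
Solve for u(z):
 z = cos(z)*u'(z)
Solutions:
 u(z) = C1 + Integral(z/cos(z), z)


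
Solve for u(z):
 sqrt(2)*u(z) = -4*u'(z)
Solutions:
 u(z) = C1*exp(-sqrt(2)*z/4)


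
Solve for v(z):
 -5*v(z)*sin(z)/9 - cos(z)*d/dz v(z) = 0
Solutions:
 v(z) = C1*cos(z)^(5/9)


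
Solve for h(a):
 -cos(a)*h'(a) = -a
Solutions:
 h(a) = C1 + Integral(a/cos(a), a)


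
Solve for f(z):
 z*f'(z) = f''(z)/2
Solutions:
 f(z) = C1 + C2*erfi(z)


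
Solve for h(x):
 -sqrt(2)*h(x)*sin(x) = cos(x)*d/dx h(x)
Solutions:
 h(x) = C1*cos(x)^(sqrt(2))


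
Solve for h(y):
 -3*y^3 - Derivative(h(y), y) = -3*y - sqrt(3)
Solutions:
 h(y) = C1 - 3*y^4/4 + 3*y^2/2 + sqrt(3)*y


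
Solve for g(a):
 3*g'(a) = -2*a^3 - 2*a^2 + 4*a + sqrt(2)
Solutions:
 g(a) = C1 - a^4/6 - 2*a^3/9 + 2*a^2/3 + sqrt(2)*a/3


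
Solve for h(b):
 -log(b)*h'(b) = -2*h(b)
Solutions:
 h(b) = C1*exp(2*li(b))


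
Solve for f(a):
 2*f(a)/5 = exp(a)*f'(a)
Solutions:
 f(a) = C1*exp(-2*exp(-a)/5)


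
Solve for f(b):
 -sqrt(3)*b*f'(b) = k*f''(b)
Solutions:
 f(b) = C1 + C2*sqrt(k)*erf(sqrt(2)*3^(1/4)*b*sqrt(1/k)/2)


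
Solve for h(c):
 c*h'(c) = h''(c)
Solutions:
 h(c) = C1 + C2*erfi(sqrt(2)*c/2)


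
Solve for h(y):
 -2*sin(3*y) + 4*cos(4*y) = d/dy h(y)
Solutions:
 h(y) = C1 + sin(4*y) + 2*cos(3*y)/3


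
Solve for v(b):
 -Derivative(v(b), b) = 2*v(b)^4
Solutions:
 v(b) = (-3^(2/3) - 3*3^(1/6)*I)*(1/(C1 + 2*b))^(1/3)/6
 v(b) = (-3^(2/3) + 3*3^(1/6)*I)*(1/(C1 + 2*b))^(1/3)/6
 v(b) = (1/(C1 + 6*b))^(1/3)


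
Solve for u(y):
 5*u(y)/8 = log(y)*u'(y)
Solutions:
 u(y) = C1*exp(5*li(y)/8)


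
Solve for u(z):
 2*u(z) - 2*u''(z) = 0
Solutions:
 u(z) = C1*exp(-z) + C2*exp(z)


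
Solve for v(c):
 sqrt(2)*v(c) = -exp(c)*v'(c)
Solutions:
 v(c) = C1*exp(sqrt(2)*exp(-c))


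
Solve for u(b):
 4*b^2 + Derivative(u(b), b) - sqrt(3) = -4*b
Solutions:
 u(b) = C1 - 4*b^3/3 - 2*b^2 + sqrt(3)*b


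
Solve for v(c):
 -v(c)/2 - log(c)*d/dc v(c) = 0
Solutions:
 v(c) = C1*exp(-li(c)/2)


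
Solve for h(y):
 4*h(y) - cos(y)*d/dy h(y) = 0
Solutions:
 h(y) = C1*(sin(y)^2 + 2*sin(y) + 1)/(sin(y)^2 - 2*sin(y) + 1)


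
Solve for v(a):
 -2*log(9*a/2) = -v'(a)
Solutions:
 v(a) = C1 + 2*a*log(a) - 2*a + a*log(81/4)


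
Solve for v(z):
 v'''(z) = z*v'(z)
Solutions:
 v(z) = C1 + Integral(C2*airyai(z) + C3*airybi(z), z)


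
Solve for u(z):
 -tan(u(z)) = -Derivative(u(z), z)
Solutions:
 u(z) = pi - asin(C1*exp(z))
 u(z) = asin(C1*exp(z))


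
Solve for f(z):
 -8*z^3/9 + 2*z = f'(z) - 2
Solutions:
 f(z) = C1 - 2*z^4/9 + z^2 + 2*z


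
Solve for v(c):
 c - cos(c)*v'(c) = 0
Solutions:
 v(c) = C1 + Integral(c/cos(c), c)


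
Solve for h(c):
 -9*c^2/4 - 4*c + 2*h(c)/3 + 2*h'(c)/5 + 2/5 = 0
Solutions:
 h(c) = C1*exp(-5*c/3) + 27*c^2/8 + 39*c/20 - 177/100


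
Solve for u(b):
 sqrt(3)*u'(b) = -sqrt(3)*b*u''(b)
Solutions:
 u(b) = C1 + C2*log(b)


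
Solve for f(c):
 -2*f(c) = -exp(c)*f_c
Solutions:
 f(c) = C1*exp(-2*exp(-c))


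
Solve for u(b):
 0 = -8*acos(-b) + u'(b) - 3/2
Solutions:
 u(b) = C1 + 8*b*acos(-b) + 3*b/2 + 8*sqrt(1 - b^2)


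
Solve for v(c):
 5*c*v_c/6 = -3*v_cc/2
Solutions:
 v(c) = C1 + C2*erf(sqrt(10)*c/6)


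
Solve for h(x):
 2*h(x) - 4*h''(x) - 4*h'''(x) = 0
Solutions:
 h(x) = C1*exp(-x*(2*2^(2/3)/(3*sqrt(57) + 23)^(1/3) + 4 + 2^(1/3)*(3*sqrt(57) + 23)^(1/3))/12)*sin(2^(1/3)*sqrt(3)*x*(-(3*sqrt(57) + 23)^(1/3) + 2*2^(1/3)/(3*sqrt(57) + 23)^(1/3))/12) + C2*exp(-x*(2*2^(2/3)/(3*sqrt(57) + 23)^(1/3) + 4 + 2^(1/3)*(3*sqrt(57) + 23)^(1/3))/12)*cos(2^(1/3)*sqrt(3)*x*(-(3*sqrt(57) + 23)^(1/3) + 2*2^(1/3)/(3*sqrt(57) + 23)^(1/3))/12) + C3*exp(x*(-2 + 2*2^(2/3)/(3*sqrt(57) + 23)^(1/3) + 2^(1/3)*(3*sqrt(57) + 23)^(1/3))/6)


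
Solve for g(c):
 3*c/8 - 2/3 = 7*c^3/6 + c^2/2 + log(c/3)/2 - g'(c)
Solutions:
 g(c) = C1 + 7*c^4/24 + c^3/6 - 3*c^2/16 + c*log(c)/2 - c*log(3)/2 + c/6


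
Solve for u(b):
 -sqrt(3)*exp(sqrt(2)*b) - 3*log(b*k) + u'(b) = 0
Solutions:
 u(b) = C1 + 3*b*log(b*k) - 3*b + sqrt(6)*exp(sqrt(2)*b)/2


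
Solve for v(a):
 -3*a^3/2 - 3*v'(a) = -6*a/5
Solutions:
 v(a) = C1 - a^4/8 + a^2/5


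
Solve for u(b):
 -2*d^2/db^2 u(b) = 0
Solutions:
 u(b) = C1 + C2*b


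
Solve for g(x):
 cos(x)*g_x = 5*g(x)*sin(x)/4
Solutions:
 g(x) = C1/cos(x)^(5/4)


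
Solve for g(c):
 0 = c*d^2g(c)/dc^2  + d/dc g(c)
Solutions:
 g(c) = C1 + C2*log(c)


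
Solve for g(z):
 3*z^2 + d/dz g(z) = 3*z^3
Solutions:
 g(z) = C1 + 3*z^4/4 - z^3


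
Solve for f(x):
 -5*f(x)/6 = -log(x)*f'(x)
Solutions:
 f(x) = C1*exp(5*li(x)/6)


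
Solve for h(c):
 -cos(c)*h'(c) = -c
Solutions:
 h(c) = C1 + Integral(c/cos(c), c)


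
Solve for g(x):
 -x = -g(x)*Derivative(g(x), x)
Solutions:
 g(x) = -sqrt(C1 + x^2)
 g(x) = sqrt(C1 + x^2)


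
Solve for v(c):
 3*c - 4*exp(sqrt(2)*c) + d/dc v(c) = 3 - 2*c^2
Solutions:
 v(c) = C1 - 2*c^3/3 - 3*c^2/2 + 3*c + 2*sqrt(2)*exp(sqrt(2)*c)


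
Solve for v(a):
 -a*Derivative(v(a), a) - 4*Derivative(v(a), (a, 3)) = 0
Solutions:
 v(a) = C1 + Integral(C2*airyai(-2^(1/3)*a/2) + C3*airybi(-2^(1/3)*a/2), a)


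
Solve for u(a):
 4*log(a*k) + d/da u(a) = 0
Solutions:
 u(a) = C1 - 4*a*log(a*k) + 4*a


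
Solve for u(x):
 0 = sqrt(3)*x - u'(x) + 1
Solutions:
 u(x) = C1 + sqrt(3)*x^2/2 + x


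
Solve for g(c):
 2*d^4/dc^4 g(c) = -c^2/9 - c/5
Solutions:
 g(c) = C1 + C2*c + C3*c^2 + C4*c^3 - c^6/6480 - c^5/1200


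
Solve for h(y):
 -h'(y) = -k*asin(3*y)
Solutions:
 h(y) = C1 + k*(y*asin(3*y) + sqrt(1 - 9*y^2)/3)


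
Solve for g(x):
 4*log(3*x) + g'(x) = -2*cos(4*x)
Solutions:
 g(x) = C1 - 4*x*log(x) - 4*x*log(3) + 4*x - sin(4*x)/2


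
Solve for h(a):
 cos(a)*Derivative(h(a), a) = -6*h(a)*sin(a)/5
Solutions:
 h(a) = C1*cos(a)^(6/5)


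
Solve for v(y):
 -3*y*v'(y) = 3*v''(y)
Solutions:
 v(y) = C1 + C2*erf(sqrt(2)*y/2)


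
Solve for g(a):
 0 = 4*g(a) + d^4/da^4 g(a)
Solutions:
 g(a) = (C1*sin(a) + C2*cos(a))*exp(-a) + (C3*sin(a) + C4*cos(a))*exp(a)


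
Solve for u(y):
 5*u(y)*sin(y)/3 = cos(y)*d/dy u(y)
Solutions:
 u(y) = C1/cos(y)^(5/3)


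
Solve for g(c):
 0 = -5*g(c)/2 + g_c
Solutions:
 g(c) = C1*exp(5*c/2)


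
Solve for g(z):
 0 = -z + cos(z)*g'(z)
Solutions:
 g(z) = C1 + Integral(z/cos(z), z)


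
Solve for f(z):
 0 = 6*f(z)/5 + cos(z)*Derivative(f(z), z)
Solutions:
 f(z) = C1*(sin(z) - 1)^(3/5)/(sin(z) + 1)^(3/5)


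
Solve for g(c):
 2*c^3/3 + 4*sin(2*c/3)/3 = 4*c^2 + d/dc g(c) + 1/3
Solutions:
 g(c) = C1 + c^4/6 - 4*c^3/3 - c/3 - 2*cos(2*c/3)


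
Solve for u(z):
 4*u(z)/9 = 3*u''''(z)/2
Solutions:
 u(z) = C1*exp(-2^(3/4)*3^(1/4)*z/3) + C2*exp(2^(3/4)*3^(1/4)*z/3) + C3*sin(2^(3/4)*3^(1/4)*z/3) + C4*cos(2^(3/4)*3^(1/4)*z/3)


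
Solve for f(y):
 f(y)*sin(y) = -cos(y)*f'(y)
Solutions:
 f(y) = C1*cos(y)


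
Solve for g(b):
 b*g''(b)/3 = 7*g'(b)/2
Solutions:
 g(b) = C1 + C2*b^(23/2)


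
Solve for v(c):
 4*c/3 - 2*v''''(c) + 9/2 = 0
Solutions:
 v(c) = C1 + C2*c + C3*c^2 + C4*c^3 + c^5/180 + 3*c^4/32


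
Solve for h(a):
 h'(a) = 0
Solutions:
 h(a) = C1


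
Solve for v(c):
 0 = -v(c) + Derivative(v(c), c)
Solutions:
 v(c) = C1*exp(c)


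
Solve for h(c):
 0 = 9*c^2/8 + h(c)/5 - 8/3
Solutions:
 h(c) = 40/3 - 45*c^2/8


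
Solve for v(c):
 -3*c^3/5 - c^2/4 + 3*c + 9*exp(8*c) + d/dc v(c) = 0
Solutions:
 v(c) = C1 + 3*c^4/20 + c^3/12 - 3*c^2/2 - 9*exp(8*c)/8


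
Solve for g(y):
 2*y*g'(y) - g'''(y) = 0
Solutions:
 g(y) = C1 + Integral(C2*airyai(2^(1/3)*y) + C3*airybi(2^(1/3)*y), y)


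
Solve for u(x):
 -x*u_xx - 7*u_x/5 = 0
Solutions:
 u(x) = C1 + C2/x^(2/5)


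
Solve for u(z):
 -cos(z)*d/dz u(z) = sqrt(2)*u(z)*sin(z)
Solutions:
 u(z) = C1*cos(z)^(sqrt(2))


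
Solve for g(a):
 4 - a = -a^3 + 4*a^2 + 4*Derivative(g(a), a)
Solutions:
 g(a) = C1 + a^4/16 - a^3/3 - a^2/8 + a


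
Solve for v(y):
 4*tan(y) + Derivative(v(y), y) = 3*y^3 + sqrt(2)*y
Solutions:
 v(y) = C1 + 3*y^4/4 + sqrt(2)*y^2/2 + 4*log(cos(y))


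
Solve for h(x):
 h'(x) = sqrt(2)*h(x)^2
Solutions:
 h(x) = -1/(C1 + sqrt(2)*x)


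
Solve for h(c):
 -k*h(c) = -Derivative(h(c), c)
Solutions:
 h(c) = C1*exp(c*k)


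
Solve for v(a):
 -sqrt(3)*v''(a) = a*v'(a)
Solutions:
 v(a) = C1 + C2*erf(sqrt(2)*3^(3/4)*a/6)


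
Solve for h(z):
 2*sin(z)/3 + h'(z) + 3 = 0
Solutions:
 h(z) = C1 - 3*z + 2*cos(z)/3


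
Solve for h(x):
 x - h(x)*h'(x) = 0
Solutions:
 h(x) = -sqrt(C1 + x^2)
 h(x) = sqrt(C1 + x^2)


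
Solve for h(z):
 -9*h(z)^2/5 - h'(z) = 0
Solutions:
 h(z) = 5/(C1 + 9*z)


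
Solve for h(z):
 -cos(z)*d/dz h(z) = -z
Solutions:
 h(z) = C1 + Integral(z/cos(z), z)


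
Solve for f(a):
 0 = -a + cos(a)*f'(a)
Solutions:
 f(a) = C1 + Integral(a/cos(a), a)


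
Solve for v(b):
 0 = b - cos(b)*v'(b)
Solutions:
 v(b) = C1 + Integral(b/cos(b), b)


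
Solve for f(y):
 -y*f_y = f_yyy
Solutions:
 f(y) = C1 + Integral(C2*airyai(-y) + C3*airybi(-y), y)


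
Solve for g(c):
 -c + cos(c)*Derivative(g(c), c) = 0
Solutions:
 g(c) = C1 + Integral(c/cos(c), c)


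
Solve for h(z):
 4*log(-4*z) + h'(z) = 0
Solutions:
 h(z) = C1 - 4*z*log(-z) + 4*z*(1 - 2*log(2))


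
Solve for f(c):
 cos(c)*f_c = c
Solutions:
 f(c) = C1 + Integral(c/cos(c), c)


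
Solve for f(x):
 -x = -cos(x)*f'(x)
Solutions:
 f(x) = C1 + Integral(x/cos(x), x)


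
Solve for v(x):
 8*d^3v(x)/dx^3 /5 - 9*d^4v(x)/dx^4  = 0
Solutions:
 v(x) = C1 + C2*x + C3*x^2 + C4*exp(8*x/45)


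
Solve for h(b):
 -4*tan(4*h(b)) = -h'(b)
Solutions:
 h(b) = -asin(C1*exp(16*b))/4 + pi/4
 h(b) = asin(C1*exp(16*b))/4


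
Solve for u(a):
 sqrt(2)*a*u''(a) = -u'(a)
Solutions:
 u(a) = C1 + C2*a^(1 - sqrt(2)/2)


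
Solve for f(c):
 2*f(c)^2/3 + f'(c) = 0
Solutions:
 f(c) = 3/(C1 + 2*c)


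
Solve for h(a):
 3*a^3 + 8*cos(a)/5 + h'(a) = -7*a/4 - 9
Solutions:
 h(a) = C1 - 3*a^4/4 - 7*a^2/8 - 9*a - 8*sin(a)/5


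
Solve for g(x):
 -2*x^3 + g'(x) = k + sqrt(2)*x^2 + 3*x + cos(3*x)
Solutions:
 g(x) = C1 + k*x + x^4/2 + sqrt(2)*x^3/3 + 3*x^2/2 + sin(3*x)/3


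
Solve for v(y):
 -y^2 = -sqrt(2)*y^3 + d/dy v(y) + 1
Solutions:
 v(y) = C1 + sqrt(2)*y^4/4 - y^3/3 - y


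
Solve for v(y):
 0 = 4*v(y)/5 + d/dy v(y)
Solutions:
 v(y) = C1*exp(-4*y/5)


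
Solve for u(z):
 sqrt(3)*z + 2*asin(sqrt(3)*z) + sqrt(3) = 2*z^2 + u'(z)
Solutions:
 u(z) = C1 - 2*z^3/3 + sqrt(3)*z^2/2 + 2*z*asin(sqrt(3)*z) + sqrt(3)*z + 2*sqrt(3)*sqrt(1 - 3*z^2)/3


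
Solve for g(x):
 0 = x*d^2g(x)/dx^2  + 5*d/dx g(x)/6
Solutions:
 g(x) = C1 + C2*x^(1/6)


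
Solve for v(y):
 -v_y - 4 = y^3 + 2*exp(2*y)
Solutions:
 v(y) = C1 - y^4/4 - 4*y - exp(2*y)


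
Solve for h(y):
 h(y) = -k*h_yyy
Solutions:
 h(y) = C1*exp(y*(-1/k)^(1/3)) + C2*exp(y*(-1/k)^(1/3)*(-1 + sqrt(3)*I)/2) + C3*exp(-y*(-1/k)^(1/3)*(1 + sqrt(3)*I)/2)


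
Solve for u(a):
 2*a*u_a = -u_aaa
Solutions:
 u(a) = C1 + Integral(C2*airyai(-2^(1/3)*a) + C3*airybi(-2^(1/3)*a), a)


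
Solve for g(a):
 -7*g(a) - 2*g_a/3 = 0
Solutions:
 g(a) = C1*exp(-21*a/2)


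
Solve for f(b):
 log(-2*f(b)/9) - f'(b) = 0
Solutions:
 -Integral(1/(log(-_y) - 2*log(3) + log(2)), (_y, f(b))) = C1 - b


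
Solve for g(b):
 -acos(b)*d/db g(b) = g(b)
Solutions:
 g(b) = C1*exp(-Integral(1/acos(b), b))


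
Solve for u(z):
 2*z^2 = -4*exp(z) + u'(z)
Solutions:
 u(z) = C1 + 2*z^3/3 + 4*exp(z)


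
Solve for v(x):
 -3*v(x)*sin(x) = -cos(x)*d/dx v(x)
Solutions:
 v(x) = C1/cos(x)^3


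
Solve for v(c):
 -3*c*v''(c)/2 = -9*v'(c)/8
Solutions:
 v(c) = C1 + C2*c^(7/4)


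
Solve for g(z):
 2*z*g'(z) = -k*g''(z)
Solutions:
 g(z) = C1 + C2*sqrt(k)*erf(z*sqrt(1/k))


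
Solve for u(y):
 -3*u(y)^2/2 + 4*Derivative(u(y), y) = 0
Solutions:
 u(y) = -8/(C1 + 3*y)


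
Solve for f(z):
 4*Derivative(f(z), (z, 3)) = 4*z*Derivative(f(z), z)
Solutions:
 f(z) = C1 + Integral(C2*airyai(z) + C3*airybi(z), z)


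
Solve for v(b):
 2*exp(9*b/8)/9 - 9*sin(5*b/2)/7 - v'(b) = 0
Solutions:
 v(b) = C1 + 16*exp(9*b/8)/81 + 18*cos(5*b/2)/35


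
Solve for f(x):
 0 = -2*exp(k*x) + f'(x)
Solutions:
 f(x) = C1 + 2*exp(k*x)/k


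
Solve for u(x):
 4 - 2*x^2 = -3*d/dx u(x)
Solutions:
 u(x) = C1 + 2*x^3/9 - 4*x/3


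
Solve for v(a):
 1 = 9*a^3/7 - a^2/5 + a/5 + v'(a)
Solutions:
 v(a) = C1 - 9*a^4/28 + a^3/15 - a^2/10 + a


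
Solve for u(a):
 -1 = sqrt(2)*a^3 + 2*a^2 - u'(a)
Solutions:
 u(a) = C1 + sqrt(2)*a^4/4 + 2*a^3/3 + a


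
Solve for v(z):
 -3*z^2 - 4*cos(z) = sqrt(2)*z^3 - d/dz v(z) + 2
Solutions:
 v(z) = C1 + sqrt(2)*z^4/4 + z^3 + 2*z + 4*sin(z)


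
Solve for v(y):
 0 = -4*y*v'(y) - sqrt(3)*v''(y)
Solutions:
 v(y) = C1 + C2*erf(sqrt(2)*3^(3/4)*y/3)


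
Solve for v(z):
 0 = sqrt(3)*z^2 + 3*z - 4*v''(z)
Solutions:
 v(z) = C1 + C2*z + sqrt(3)*z^4/48 + z^3/8


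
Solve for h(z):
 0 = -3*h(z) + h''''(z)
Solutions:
 h(z) = C1*exp(-3^(1/4)*z) + C2*exp(3^(1/4)*z) + C3*sin(3^(1/4)*z) + C4*cos(3^(1/4)*z)


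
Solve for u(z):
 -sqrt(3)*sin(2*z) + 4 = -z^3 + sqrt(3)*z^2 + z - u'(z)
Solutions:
 u(z) = C1 - z^4/4 + sqrt(3)*z^3/3 + z^2/2 - 4*z - sqrt(3)*cos(2*z)/2


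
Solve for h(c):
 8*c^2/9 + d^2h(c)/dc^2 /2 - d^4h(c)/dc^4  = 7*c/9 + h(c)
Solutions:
 h(c) = 8*c^2/9 - 7*c/9 + (C1*sin(c*sin(atan(sqrt(15))/2)) + C2*cos(c*sin(atan(sqrt(15))/2)))*exp(-c*cos(atan(sqrt(15))/2)) + (C3*sin(c*sin(atan(sqrt(15))/2)) + C4*cos(c*sin(atan(sqrt(15))/2)))*exp(c*cos(atan(sqrt(15))/2)) + 8/9


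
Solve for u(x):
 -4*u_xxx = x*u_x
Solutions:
 u(x) = C1 + Integral(C2*airyai(-2^(1/3)*x/2) + C3*airybi(-2^(1/3)*x/2), x)


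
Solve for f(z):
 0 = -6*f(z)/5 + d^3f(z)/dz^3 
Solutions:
 f(z) = C3*exp(5^(2/3)*6^(1/3)*z/5) + (C1*sin(2^(1/3)*3^(5/6)*5^(2/3)*z/10) + C2*cos(2^(1/3)*3^(5/6)*5^(2/3)*z/10))*exp(-5^(2/3)*6^(1/3)*z/10)


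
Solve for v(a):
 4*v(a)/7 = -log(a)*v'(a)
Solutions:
 v(a) = C1*exp(-4*li(a)/7)


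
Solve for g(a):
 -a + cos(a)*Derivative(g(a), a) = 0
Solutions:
 g(a) = C1 + Integral(a/cos(a), a)


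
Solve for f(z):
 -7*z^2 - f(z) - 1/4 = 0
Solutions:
 f(z) = -7*z^2 - 1/4


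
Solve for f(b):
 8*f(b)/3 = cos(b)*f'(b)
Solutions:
 f(b) = C1*(sin(b) + 1)^(4/3)/(sin(b) - 1)^(4/3)


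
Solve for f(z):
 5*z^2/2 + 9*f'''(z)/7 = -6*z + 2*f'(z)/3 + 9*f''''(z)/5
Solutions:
 f(z) = C1 + C2*exp(z*(5*5^(2/3)/(7*sqrt(2051) + 318)^(1/3) + 10 + 5^(1/3)*(7*sqrt(2051) + 318)^(1/3))/42)*sin(sqrt(3)*5^(1/3)*z*(-(7*sqrt(2051) + 318)^(1/3) + 5*5^(1/3)/(7*sqrt(2051) + 318)^(1/3))/42) + C3*exp(z*(5*5^(2/3)/(7*sqrt(2051) + 318)^(1/3) + 10 + 5^(1/3)*(7*sqrt(2051) + 318)^(1/3))/42)*cos(sqrt(3)*5^(1/3)*z*(-(7*sqrt(2051) + 318)^(1/3) + 5*5^(1/3)/(7*sqrt(2051) + 318)^(1/3))/42) + C4*exp(z*(-5^(1/3)*(7*sqrt(2051) + 318)^(1/3) - 5*5^(2/3)/(7*sqrt(2051) + 318)^(1/3) + 5)/21) + 5*z^3/4 + 9*z^2/2 + 405*z/28


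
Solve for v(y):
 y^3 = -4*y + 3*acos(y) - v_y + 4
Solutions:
 v(y) = C1 - y^4/4 - 2*y^2 + 3*y*acos(y) + 4*y - 3*sqrt(1 - y^2)


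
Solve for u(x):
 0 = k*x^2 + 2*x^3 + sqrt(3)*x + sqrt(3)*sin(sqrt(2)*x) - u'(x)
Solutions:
 u(x) = C1 + k*x^3/3 + x^4/2 + sqrt(3)*x^2/2 - sqrt(6)*cos(sqrt(2)*x)/2


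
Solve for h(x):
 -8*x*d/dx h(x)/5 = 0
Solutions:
 h(x) = C1


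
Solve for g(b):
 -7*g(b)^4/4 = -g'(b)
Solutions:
 g(b) = 2^(2/3)*(-1/(C1 + 21*b))^(1/3)
 g(b) = (-1/(C1 + 7*b))^(1/3)*(-6^(2/3) - 3*2^(2/3)*3^(1/6)*I)/6
 g(b) = (-1/(C1 + 7*b))^(1/3)*(-6^(2/3) + 3*2^(2/3)*3^(1/6)*I)/6


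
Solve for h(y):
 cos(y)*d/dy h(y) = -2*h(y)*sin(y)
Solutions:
 h(y) = C1*cos(y)^2


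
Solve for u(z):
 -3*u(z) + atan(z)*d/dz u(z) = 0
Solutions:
 u(z) = C1*exp(3*Integral(1/atan(z), z))


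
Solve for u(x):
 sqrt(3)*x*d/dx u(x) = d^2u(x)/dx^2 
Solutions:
 u(x) = C1 + C2*erfi(sqrt(2)*3^(1/4)*x/2)


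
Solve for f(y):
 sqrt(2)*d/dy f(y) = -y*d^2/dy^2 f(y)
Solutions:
 f(y) = C1 + C2*y^(1 - sqrt(2))


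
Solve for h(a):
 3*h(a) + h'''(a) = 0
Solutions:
 h(a) = C3*exp(-3^(1/3)*a) + (C1*sin(3^(5/6)*a/2) + C2*cos(3^(5/6)*a/2))*exp(3^(1/3)*a/2)


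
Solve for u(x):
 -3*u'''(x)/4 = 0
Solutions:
 u(x) = C1 + C2*x + C3*x^2


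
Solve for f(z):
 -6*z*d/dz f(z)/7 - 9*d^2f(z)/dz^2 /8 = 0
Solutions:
 f(z) = C1 + C2*erf(2*sqrt(42)*z/21)


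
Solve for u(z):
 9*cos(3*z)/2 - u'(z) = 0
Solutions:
 u(z) = C1 + 3*sin(3*z)/2


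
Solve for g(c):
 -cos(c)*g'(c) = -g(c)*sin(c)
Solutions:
 g(c) = C1/cos(c)


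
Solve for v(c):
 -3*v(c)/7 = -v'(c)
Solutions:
 v(c) = C1*exp(3*c/7)


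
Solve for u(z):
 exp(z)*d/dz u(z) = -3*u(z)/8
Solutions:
 u(z) = C1*exp(3*exp(-z)/8)


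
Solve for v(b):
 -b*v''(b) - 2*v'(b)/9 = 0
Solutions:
 v(b) = C1 + C2*b^(7/9)


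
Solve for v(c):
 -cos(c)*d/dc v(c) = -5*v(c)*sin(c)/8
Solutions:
 v(c) = C1/cos(c)^(5/8)


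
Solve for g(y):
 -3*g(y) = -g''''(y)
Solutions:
 g(y) = C1*exp(-3^(1/4)*y) + C2*exp(3^(1/4)*y) + C3*sin(3^(1/4)*y) + C4*cos(3^(1/4)*y)


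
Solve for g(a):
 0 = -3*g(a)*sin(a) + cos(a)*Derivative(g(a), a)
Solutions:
 g(a) = C1/cos(a)^3


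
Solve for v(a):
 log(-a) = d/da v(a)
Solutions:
 v(a) = C1 + a*log(-a) - a


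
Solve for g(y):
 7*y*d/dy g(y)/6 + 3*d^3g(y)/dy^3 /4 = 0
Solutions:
 g(y) = C1 + Integral(C2*airyai(-42^(1/3)*y/3) + C3*airybi(-42^(1/3)*y/3), y)


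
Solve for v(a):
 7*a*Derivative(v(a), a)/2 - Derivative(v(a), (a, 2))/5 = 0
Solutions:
 v(a) = C1 + C2*erfi(sqrt(35)*a/2)


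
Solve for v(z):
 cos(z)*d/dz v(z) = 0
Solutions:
 v(z) = C1


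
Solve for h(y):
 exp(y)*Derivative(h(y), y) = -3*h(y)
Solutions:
 h(y) = C1*exp(3*exp(-y))


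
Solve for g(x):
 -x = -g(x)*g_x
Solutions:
 g(x) = -sqrt(C1 + x^2)
 g(x) = sqrt(C1 + x^2)


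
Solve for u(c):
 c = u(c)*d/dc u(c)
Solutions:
 u(c) = -sqrt(C1 + c^2)
 u(c) = sqrt(C1 + c^2)


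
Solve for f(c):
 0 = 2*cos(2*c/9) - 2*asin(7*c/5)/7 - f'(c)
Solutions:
 f(c) = C1 - 2*c*asin(7*c/5)/7 - 2*sqrt(25 - 49*c^2)/49 + 9*sin(2*c/9)


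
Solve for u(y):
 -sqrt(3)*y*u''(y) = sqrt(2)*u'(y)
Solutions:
 u(y) = C1 + C2*y^(1 - sqrt(6)/3)


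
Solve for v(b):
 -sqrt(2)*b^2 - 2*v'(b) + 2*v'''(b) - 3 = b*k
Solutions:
 v(b) = C1 + C2*exp(-b) + C3*exp(b) - sqrt(2)*b^3/6 - b^2*k/4 - 3*b/2 - sqrt(2)*b


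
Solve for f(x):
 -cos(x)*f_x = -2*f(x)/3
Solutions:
 f(x) = C1*(sin(x) + 1)^(1/3)/(sin(x) - 1)^(1/3)


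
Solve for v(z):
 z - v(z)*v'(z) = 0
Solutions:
 v(z) = -sqrt(C1 + z^2)
 v(z) = sqrt(C1 + z^2)


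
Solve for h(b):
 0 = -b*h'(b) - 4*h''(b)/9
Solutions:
 h(b) = C1 + C2*erf(3*sqrt(2)*b/4)


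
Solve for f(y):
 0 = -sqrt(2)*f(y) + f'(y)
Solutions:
 f(y) = C1*exp(sqrt(2)*y)


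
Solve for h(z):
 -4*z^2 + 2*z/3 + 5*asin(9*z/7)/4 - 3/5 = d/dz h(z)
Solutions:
 h(z) = C1 - 4*z^3/3 + z^2/3 + 5*z*asin(9*z/7)/4 - 3*z/5 + 5*sqrt(49 - 81*z^2)/36


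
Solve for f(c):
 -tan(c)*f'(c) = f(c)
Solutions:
 f(c) = C1/sin(c)


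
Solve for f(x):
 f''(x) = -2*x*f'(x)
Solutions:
 f(x) = C1 + C2*erf(x)


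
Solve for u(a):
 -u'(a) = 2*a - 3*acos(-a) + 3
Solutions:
 u(a) = C1 - a^2 + 3*a*acos(-a) - 3*a + 3*sqrt(1 - a^2)


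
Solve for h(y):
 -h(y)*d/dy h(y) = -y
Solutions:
 h(y) = -sqrt(C1 + y^2)
 h(y) = sqrt(C1 + y^2)


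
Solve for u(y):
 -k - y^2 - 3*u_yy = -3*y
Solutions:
 u(y) = C1 + C2*y - k*y^2/6 - y^4/36 + y^3/6


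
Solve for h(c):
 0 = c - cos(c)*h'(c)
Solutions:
 h(c) = C1 + Integral(c/cos(c), c)


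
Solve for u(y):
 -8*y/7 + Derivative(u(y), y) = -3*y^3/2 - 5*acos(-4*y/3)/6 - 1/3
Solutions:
 u(y) = C1 - 3*y^4/8 + 4*y^2/7 - 5*y*acos(-4*y/3)/6 - y/3 - 5*sqrt(9 - 16*y^2)/24


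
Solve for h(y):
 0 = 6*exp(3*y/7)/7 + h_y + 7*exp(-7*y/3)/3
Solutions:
 h(y) = C1 - 2*exp(3*y/7) + exp(-7*y/3)


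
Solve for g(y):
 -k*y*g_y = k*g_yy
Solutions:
 g(y) = C1 + C2*erf(sqrt(2)*y/2)


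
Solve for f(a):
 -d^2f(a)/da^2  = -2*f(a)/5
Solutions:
 f(a) = C1*exp(-sqrt(10)*a/5) + C2*exp(sqrt(10)*a/5)


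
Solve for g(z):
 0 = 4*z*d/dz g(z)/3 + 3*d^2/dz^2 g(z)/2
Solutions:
 g(z) = C1 + C2*erf(2*z/3)


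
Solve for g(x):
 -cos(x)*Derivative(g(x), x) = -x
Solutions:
 g(x) = C1 + Integral(x/cos(x), x)


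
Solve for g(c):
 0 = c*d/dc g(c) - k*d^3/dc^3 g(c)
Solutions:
 g(c) = C1 + Integral(C2*airyai(c*(1/k)^(1/3)) + C3*airybi(c*(1/k)^(1/3)), c)


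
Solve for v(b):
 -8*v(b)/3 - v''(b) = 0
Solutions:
 v(b) = C1*sin(2*sqrt(6)*b/3) + C2*cos(2*sqrt(6)*b/3)


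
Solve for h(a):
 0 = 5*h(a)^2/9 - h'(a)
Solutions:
 h(a) = -9/(C1 + 5*a)


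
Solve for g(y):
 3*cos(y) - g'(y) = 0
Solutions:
 g(y) = C1 + 3*sin(y)


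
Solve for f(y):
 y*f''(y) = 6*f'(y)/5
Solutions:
 f(y) = C1 + C2*y^(11/5)


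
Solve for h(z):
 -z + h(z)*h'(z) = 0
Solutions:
 h(z) = -sqrt(C1 + z^2)
 h(z) = sqrt(C1 + z^2)


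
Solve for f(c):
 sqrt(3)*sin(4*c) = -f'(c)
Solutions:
 f(c) = C1 + sqrt(3)*cos(4*c)/4


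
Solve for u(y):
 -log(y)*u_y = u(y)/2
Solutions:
 u(y) = C1*exp(-li(y)/2)


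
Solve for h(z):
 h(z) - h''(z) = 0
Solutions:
 h(z) = C1*exp(-z) + C2*exp(z)


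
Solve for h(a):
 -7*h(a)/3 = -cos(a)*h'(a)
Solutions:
 h(a) = C1*(sin(a) + 1)^(7/6)/(sin(a) - 1)^(7/6)


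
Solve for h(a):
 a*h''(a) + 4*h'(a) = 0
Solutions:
 h(a) = C1 + C2/a^3


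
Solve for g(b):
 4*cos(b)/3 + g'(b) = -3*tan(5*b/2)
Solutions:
 g(b) = C1 + 6*log(cos(5*b/2))/5 - 4*sin(b)/3


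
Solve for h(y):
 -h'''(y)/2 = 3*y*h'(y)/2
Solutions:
 h(y) = C1 + Integral(C2*airyai(-3^(1/3)*y) + C3*airybi(-3^(1/3)*y), y)


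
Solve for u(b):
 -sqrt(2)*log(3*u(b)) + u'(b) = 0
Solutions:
 -sqrt(2)*Integral(1/(log(_y) + log(3)), (_y, u(b)))/2 = C1 - b


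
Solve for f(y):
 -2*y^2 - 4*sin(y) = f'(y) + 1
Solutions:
 f(y) = C1 - 2*y^3/3 - y + 4*cos(y)


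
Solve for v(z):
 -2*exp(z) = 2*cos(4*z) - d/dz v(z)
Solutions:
 v(z) = C1 + 2*exp(z) + sin(4*z)/2


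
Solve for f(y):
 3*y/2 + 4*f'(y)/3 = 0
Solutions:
 f(y) = C1 - 9*y^2/16


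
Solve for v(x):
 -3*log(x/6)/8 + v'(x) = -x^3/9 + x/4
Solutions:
 v(x) = C1 - x^4/36 + x^2/8 + 3*x*log(x)/8 - 3*x*log(6)/8 - 3*x/8


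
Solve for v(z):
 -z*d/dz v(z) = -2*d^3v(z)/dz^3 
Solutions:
 v(z) = C1 + Integral(C2*airyai(2^(2/3)*z/2) + C3*airybi(2^(2/3)*z/2), z)


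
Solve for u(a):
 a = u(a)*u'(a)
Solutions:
 u(a) = -sqrt(C1 + a^2)
 u(a) = sqrt(C1 + a^2)


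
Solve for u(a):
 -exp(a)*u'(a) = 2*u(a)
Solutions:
 u(a) = C1*exp(2*exp(-a))


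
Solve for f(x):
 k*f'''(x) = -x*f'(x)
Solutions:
 f(x) = C1 + Integral(C2*airyai(x*(-1/k)^(1/3)) + C3*airybi(x*(-1/k)^(1/3)), x)


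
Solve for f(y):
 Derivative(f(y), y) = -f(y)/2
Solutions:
 f(y) = C1*exp(-y/2)


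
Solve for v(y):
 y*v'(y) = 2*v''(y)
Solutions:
 v(y) = C1 + C2*erfi(y/2)


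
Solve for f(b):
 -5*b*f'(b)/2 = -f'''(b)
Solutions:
 f(b) = C1 + Integral(C2*airyai(2^(2/3)*5^(1/3)*b/2) + C3*airybi(2^(2/3)*5^(1/3)*b/2), b)


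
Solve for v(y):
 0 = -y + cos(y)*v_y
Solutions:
 v(y) = C1 + Integral(y/cos(y), y)


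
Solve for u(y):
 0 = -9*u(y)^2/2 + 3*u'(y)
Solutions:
 u(y) = -2/(C1 + 3*y)


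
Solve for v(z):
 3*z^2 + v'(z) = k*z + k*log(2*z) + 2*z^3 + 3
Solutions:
 v(z) = C1 + k*z^2/2 + k*z*log(z) - k*z + k*z*log(2) + z^4/2 - z^3 + 3*z


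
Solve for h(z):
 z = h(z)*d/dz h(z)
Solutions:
 h(z) = -sqrt(C1 + z^2)
 h(z) = sqrt(C1 + z^2)


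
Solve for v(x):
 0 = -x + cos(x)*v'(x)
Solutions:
 v(x) = C1 + Integral(x/cos(x), x)


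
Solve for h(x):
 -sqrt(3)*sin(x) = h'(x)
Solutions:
 h(x) = C1 + sqrt(3)*cos(x)


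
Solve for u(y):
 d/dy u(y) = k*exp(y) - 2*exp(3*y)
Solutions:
 u(y) = C1 + k*exp(y) - 2*exp(3*y)/3


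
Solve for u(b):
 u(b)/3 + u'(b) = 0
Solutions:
 u(b) = C1*exp(-b/3)


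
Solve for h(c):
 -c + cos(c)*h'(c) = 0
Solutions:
 h(c) = C1 + Integral(c/cos(c), c)


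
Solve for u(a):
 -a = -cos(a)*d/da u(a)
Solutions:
 u(a) = C1 + Integral(a/cos(a), a)


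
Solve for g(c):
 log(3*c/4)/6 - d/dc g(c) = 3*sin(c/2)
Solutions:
 g(c) = C1 + c*log(c)/6 - c*log(2)/3 - c/6 + c*log(3)/6 + 6*cos(c/2)


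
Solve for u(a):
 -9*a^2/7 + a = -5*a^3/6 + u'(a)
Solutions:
 u(a) = C1 + 5*a^4/24 - 3*a^3/7 + a^2/2


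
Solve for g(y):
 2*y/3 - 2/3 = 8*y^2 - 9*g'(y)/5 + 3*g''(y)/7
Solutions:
 g(y) = C1 + C2*exp(21*y/5) + 40*y^3/27 + 55*y^2/63 + 1040*y/1323


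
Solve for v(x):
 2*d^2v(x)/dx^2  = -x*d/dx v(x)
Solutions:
 v(x) = C1 + C2*erf(x/2)


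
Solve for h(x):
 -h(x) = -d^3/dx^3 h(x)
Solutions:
 h(x) = C3*exp(x) + (C1*sin(sqrt(3)*x/2) + C2*cos(sqrt(3)*x/2))*exp(-x/2)


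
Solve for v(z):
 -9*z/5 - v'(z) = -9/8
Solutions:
 v(z) = C1 - 9*z^2/10 + 9*z/8


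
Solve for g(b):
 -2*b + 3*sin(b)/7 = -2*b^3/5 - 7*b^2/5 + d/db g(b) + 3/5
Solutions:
 g(b) = C1 + b^4/10 + 7*b^3/15 - b^2 - 3*b/5 - 3*cos(b)/7


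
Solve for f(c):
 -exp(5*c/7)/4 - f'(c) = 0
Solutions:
 f(c) = C1 - 7*exp(5*c/7)/20


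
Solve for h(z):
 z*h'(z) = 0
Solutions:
 h(z) = C1


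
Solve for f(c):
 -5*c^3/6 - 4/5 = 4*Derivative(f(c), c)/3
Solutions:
 f(c) = C1 - 5*c^4/32 - 3*c/5
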